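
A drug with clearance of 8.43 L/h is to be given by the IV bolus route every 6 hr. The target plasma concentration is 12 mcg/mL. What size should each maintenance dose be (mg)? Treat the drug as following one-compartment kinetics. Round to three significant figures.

At steady state, dose per interval replaces the amount cleared in that interval: D/τ = CL·Css.
D = CL × Css × τ = 8.430 × 12 × 6 = 607.0 mg

607 mg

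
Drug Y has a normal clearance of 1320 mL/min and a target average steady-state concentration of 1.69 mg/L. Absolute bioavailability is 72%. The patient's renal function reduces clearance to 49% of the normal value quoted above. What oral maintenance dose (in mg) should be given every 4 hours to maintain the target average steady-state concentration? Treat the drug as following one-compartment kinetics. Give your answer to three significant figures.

364 mg

CL = 1320 mL/min × 60/1000 = 79.20 L/h
Patient clearance = 0.49 × 79.20 = 38.81 L/h
D = CL × Css × τ / F = 38.81 × 1.69 × 4 / 0.72 = 364.4 mg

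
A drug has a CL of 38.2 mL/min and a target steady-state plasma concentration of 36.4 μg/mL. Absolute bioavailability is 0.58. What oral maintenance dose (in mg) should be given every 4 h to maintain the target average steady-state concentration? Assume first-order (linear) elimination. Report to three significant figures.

CL = 38.2 mL/min × 60/1000 = 2.292 L/h
At steady state, dose per interval replaces the amount cleared in that interval: F·D/τ = CL·Css.
D = CL × Css × τ / F = 2.292 × 36.4 × 4 / 0.58 = 575.4 mg

575 mg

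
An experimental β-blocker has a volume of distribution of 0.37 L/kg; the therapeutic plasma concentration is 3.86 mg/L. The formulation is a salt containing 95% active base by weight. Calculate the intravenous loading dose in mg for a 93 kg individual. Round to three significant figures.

Vd(total) = 93 kg × 0.37 L/kg = 34.41 L
The loading dose fills Vd to the target concentration.
LD = Vd × C / S = 34.41 × 3.860 / 0.95 = 139.8 mg

140 mg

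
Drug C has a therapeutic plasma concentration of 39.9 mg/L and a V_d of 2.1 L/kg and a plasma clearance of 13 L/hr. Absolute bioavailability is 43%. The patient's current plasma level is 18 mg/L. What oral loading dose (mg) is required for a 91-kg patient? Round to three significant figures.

Total Vd = 2.1 × 91 = 191.1 L
Concentration deficit ΔC = 39.9 − 18 = 21.90 mg/L
LD = Vd × ΔC / F = 191.1 × 21.90 / 0.43 = 9733 mg

9730 mg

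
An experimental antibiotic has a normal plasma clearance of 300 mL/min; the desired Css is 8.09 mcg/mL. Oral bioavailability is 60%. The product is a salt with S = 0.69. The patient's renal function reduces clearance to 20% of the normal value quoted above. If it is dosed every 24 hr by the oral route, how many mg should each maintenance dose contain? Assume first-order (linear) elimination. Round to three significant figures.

Convert clearance: 300 mL/min × 60 min/h ÷ 1000 mL/L = 18.00 L/h
Patient clearance = 0.2 × 18.00 = 3.600 L/h
At steady state, dose per interval replaces the amount cleared in that interval: F·S·D/τ = CL·Css.
D = CL × Css × τ / F / S = 3.600 × 8.09 × 24 / 0.6 / 0.69 = 1688 mg

1690 mg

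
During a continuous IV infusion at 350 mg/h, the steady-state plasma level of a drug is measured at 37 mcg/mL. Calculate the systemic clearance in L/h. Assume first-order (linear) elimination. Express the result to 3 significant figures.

At steady state, infusion rate = CL × Css, so CL = rate / Css.
CL = 350 / 37 = 9.459 L/h

9.46 L/h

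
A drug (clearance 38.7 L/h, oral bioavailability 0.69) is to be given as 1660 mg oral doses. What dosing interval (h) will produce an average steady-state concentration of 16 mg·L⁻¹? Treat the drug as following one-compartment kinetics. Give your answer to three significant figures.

1.85 h

F·D/τ = CL·Css → τ = F·D / (CL·Css).
τ = 0.69 × 1660 / (38.7 × 16) = 1.850 h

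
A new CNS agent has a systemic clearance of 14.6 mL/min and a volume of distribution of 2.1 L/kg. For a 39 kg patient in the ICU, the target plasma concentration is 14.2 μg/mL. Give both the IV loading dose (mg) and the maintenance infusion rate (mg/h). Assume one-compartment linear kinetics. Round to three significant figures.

Vd = 2.1 L/kg × 39 kg = 81.90 L
Loading dose = Vd × C = 81.90 × 14.2 = 1163 mg
CL = 14.6 mL/min = 14.6 × 0.06 = 0.8760 L/h
Maintenance: replace elimination → rate = CL × Css = 0.8760 × 14.2 = 12.44 mg/h

(a) 1160 mg; (b) 12.4 mg/h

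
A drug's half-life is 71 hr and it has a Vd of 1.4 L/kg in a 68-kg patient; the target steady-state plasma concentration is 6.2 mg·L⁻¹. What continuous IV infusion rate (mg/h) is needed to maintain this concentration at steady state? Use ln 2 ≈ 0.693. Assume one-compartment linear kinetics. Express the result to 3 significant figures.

Total Vd = 1.4 × 68 = 95.20 L
k = 0.693/71 = 0.009761 h⁻¹, so CL = k·Vd = 0.009761 × 95.20 = 0.9292 L/h
Infusion rate = CL × Css = 0.9292 × 6.2 = 5.761 mg/h

5.76 mg/h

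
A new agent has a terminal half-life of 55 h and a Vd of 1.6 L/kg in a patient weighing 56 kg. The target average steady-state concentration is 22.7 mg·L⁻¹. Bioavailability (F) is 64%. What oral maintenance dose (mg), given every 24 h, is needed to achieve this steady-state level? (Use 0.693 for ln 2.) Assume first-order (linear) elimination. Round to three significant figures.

Total Vd = 1.6 × 56 = 89.60 L
k = 0.693/55 = 0.01260 h⁻¹, so CL = k·Vd = 0.01260 × 89.60 = 1.129 L/h
D = CL × Css × τ / F = 1.129 × 22.7 × 24 / 0.64 = 961.1 mg

961 mg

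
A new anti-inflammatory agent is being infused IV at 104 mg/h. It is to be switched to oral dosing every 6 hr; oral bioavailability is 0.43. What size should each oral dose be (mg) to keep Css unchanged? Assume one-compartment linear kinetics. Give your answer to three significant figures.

1450 mg

To maintain the same Css, the systemic dosing rate must be unchanged: F·D/τ = infusion rate.
D = rate × τ / F = 104 × 6 / 0.43 = 1451 mg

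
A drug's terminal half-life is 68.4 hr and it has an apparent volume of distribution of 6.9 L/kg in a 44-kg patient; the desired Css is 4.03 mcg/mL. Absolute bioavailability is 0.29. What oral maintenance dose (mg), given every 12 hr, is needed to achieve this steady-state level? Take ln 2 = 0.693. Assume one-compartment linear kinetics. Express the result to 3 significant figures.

513 mg

Total Vd = 6.9 × 44 = 303.6 L
k = 0.693/68.4 = 0.01013 h⁻¹, so CL = k·Vd = 0.01013 × 303.6 = 3.075 L/h
D = CL × Css × τ / F = 3.075 × 4.03 × 12 / 0.29 = 512.8 mg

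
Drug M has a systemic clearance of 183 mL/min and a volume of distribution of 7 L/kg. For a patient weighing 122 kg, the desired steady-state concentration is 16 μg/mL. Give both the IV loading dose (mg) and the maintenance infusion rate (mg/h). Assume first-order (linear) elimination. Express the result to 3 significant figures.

Vd(total) = 122 kg × 7 L/kg = 854.0 L
Loading: fill Vd to C_target → 854.0 L × 16 mg/L = 13660 mg
Convert clearance: 183 mL/min × 60 min/h ÷ 1000 mL/L = 10.98 L/h
Infusion rate = 10.98 L/h × 16 mg/L = 175.7 mg/h

(a) 13700 mg; (b) 176 mg/h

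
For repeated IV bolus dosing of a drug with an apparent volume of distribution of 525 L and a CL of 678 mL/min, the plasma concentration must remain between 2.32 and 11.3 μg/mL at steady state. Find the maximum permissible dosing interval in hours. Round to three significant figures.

20.4 h

Convert clearance: 678 mL/min × 60 min/h ÷ 1000 mL/L = 40.68 L/h
k = CL / Vd = 40.68 / 525.0 = 0.07749 h⁻¹
Between IV bolus doses, concentration decays as C = C₀·e^(−kτ), so C_peak/C_trough = e^(kτ).
τ_max = ln(C_peak/C_trough) / k = ln(11.3/2.32) / 0.07749 = 1.583 / 0.07749 = 20.43 h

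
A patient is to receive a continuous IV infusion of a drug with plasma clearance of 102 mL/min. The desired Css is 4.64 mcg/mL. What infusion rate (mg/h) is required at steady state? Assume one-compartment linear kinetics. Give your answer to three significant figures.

28.4 mg/h

Convert clearance: 102 mL/min × 60 min/h ÷ 1000 mL/L = 6.120 L/h
At steady state, infusion rate equals elimination rate: rate in = CL × Css.
Infusion rate = CL · Css = 6.120 L/h × 4.64 mg/L = 28.40 mg/h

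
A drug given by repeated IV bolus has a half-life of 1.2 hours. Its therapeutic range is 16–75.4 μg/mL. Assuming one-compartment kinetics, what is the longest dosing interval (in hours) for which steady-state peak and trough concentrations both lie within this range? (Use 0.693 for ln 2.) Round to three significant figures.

2.68 h

k = 0.693 / t½ = 0.693 / 1.2 = 0.5775 h⁻¹
Between IV bolus doses, concentration decays as C = C₀·e^(−kτ), so C_peak/C_trough = e^(kτ).
τ_max = ln(C_peak/C_trough) / k = ln(75.4/16) / 0.5775 = 1.550 / 0.5775 = 2.684 h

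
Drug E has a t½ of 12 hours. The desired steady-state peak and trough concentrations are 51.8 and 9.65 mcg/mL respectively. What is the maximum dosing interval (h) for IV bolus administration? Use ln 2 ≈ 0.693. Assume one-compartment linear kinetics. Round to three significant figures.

k = 0.693 / t½ = 0.693 / 12 = 0.05775 h⁻¹
Between IV bolus doses, concentration decays as C = C₀·e^(−kτ), so C_peak/C_trough = e^(kτ).
τ_max = ln(C_peak/C_trough) / k = ln(51.8/9.65) / 0.05775 = 1.680 / 0.05775 = 29.09 h

29.1 h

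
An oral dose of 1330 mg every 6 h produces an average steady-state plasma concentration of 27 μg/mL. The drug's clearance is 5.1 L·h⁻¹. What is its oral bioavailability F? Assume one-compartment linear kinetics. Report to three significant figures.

0.621

F·D/τ = CL·Css at steady state → F = CL·Css·τ / D.
F = 5.1 × 27 × 6 / 1330 = 0.621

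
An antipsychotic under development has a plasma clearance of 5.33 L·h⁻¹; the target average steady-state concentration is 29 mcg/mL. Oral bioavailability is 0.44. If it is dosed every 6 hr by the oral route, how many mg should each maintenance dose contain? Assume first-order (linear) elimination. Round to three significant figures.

2110 mg

D = CL × Css × τ / F = 5.330 × 29 × 6 / 0.44 = 2108 mg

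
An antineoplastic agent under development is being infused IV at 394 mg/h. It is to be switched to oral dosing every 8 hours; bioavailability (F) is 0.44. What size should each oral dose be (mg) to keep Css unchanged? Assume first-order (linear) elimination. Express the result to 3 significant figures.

To maintain the same Css, the systemic dosing rate must be unchanged: F·D/τ = infusion rate.
D = rate × τ / F = 394 × 8 / 0.44 = 7164 mg

7160 mg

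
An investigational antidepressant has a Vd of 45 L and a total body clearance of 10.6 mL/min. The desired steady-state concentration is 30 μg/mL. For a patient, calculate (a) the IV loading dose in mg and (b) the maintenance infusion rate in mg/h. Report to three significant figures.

LD = Vd · C_target = 45.00 × 30 = 1350 mg
CL = 10.6 mL/min × 60/1000 = 0.6360 L/h
Maintenance: replace elimination → rate = CL × Css = 0.6360 × 30 = 19.08 mg/h

(a) 1350 mg; (b) 19.1 mg/h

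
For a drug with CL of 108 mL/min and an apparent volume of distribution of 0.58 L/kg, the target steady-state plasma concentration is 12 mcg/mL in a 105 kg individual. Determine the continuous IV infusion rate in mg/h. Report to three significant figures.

77.8 mg/h

CL = 108 mL/min × 60/1000 = 6.480 L/h
R₀ = 6.480 × 12 = 77.76 mg/h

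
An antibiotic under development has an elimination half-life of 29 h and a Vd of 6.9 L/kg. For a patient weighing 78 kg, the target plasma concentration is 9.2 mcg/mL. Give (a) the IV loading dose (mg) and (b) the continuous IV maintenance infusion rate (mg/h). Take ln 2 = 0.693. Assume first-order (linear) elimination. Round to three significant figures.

(a) 4950 mg; (b) 118 mg/h

Total Vd = 6.9 × 78 = 538.2 L
LD = Vd × C = 538.2 × 9.2 = 4951 mg
CL = 0.693 × Vd / t½ = 0.693 × 538.2 / 29 = 12.86 L/h
Infusion rate = CL × Css = 12.86 × 9.2 = 118.3 mg/h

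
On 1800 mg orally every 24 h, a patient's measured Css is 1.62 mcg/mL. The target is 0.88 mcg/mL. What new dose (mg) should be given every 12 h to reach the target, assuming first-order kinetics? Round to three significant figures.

With linear kinetics, Css is proportional to dose rate (D/τ) at fixed clearance.
D₂ = D₁ × (Css,target / Css,current) × (τ₂/τ₁) = 1800 × (0.88/1.62) × (12/24) = 488.9 mg

489 mg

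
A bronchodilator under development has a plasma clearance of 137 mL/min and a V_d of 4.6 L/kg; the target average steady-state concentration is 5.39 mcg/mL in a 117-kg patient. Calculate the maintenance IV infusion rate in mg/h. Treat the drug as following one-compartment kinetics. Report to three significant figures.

CL = 137 mL/min × 60/1000 = 8.220 L/h
At steady state, infusion rate equals elimination rate: rate in = CL × Css.
Infusion rate = CL · Css = 8.220 L/h × 5.39 mg/L = 44.31 mg/h

44.3 mg/h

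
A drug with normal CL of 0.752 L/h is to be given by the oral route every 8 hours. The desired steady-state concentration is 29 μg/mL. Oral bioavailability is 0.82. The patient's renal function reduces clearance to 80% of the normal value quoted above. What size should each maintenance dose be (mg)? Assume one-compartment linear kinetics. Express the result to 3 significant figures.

Patient clearance = 0.8 × 0.7520 = 0.6016 L/h
At steady state, dose per interval replaces the amount cleared in that interval: F·D/τ = CL·Css.
D = CL × Css × τ / F = 0.6016 × 29 × 8 / 0.82 = 170.2 mg

170 mg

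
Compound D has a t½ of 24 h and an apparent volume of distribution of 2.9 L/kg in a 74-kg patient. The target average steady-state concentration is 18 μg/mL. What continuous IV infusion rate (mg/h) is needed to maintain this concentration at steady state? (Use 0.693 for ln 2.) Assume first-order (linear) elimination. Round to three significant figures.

Vd = 2.9 L/kg × 74 kg = 214.6 L
k = 0.693/24 = 0.02888 h⁻¹, so CL = k·Vd = 0.02888 × 214.6 = 6.198 L/h
Infusion rate = CL × Css = 6.198 × 18 = 111.6 mg/h

112 mg/h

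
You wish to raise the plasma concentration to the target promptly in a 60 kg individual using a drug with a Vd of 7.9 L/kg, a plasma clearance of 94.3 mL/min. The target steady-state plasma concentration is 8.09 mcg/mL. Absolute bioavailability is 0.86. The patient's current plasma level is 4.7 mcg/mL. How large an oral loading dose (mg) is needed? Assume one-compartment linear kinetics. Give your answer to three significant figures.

1870 mg

Vd(total) = 60 kg × 7.9 L/kg = 474.0 L
Concentration deficit ΔC = 8.09 − 4.7 = 3.390 mg/L
LD = Vd × ΔC / F = 474.0 × 3.390 / 0.86 = 1868 mg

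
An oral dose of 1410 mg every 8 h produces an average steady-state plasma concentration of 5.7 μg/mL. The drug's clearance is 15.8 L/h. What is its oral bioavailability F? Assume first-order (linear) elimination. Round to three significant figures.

0.511

F·D/τ = CL·Css at steady state → F = CL·Css·τ / D.
F = 15.8 × 5.7 × 8 / 1410 = 0.511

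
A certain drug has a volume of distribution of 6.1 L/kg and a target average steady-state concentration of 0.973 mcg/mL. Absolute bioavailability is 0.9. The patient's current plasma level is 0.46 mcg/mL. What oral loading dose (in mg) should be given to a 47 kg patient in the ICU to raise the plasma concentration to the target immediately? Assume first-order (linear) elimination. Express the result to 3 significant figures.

Vd = 6.1 L/kg × 47 kg = 286.7 L
Concentration deficit ΔC = 0.973 − 0.46 = 0.5130 mg/L
LD = Vd × ΔC / F = 286.7 × 0.5130 / 0.9 = 163.4 mg

163 mg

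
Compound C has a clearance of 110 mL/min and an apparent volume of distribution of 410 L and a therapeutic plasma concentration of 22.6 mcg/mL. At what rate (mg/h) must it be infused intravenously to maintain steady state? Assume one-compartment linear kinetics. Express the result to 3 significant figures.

149 mg/h

CL = 110 mL/min × 60/1000 = 6.600 L/h
Rate = CL × Css = 6.600 × 22.6 = 149.2 mg/h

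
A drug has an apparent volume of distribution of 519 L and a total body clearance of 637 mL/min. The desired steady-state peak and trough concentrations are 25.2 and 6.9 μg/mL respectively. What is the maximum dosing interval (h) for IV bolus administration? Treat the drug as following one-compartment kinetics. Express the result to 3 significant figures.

Convert clearance: 637 mL/min × 60 min/h ÷ 1000 mL/L = 38.22 L/h
k = CL / Vd = 38.22 / 519.0 = 0.07364 h⁻¹
Between IV bolus doses, concentration decays as C = C₀·e^(−kτ), so C_peak/C_trough = e^(kτ).
τ_max = ln(C_peak/C_trough) / k = ln(25.2/6.9) / 0.07364 = 1.295 / 0.07364 = 17.59 h

17.6 h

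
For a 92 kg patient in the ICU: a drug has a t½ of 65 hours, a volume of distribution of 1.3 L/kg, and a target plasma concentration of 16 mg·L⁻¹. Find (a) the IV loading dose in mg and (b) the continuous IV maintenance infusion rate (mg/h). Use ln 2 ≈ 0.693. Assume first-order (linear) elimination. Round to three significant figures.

Total Vd = 1.3 × 92 = 119.6 L
LD = Vd × C = 119.6 × 16 = 1914 mg
CL = 0.693 × Vd / t½ = 0.693 × 119.6 / 65 = 1.275 L/h
Infusion rate = CL × Css = 1.275 × 16 = 20.40 mg/h

(a) 1910 mg; (b) 20.4 mg/h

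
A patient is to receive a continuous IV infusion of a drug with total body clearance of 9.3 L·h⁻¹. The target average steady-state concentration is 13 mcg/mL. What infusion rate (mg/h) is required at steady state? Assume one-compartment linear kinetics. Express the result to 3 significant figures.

At steady state, infusion rate equals elimination rate: rate in = CL × Css.
Rate = CL × Css = 9.300 × 13 = 120.9 mg/h

121 mg/h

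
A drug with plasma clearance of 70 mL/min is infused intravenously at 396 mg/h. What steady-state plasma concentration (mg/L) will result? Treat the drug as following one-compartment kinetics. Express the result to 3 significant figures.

CL = 70 mL/min × 60/1000 = 4.200 L/h
Css = rate / CL = 396 / 4.200 = 94.29 mg/L

94.3 mg/L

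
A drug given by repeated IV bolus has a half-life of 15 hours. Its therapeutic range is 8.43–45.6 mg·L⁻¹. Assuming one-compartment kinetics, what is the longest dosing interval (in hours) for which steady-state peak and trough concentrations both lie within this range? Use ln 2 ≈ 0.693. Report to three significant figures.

k = 0.693 / t½ = 0.693 / 15 = 0.04620 h⁻¹
Between IV bolus doses, concentration decays as C = C₀·e^(−kτ), so C_peak/C_trough = e^(kτ).
τ_max = ln(C_peak/C_trough) / k = ln(45.6/8.43) / 0.04620 = 1.688 / 0.04620 = 36.54 h

36.5 h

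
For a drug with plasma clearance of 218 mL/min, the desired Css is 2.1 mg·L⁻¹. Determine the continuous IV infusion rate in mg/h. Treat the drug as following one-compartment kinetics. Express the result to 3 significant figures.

27.5 mg/h

Convert clearance: 218 mL/min × 60 min/h ÷ 1000 mL/L = 13.08 L/h
R₀ = 13.08 × 2.1 = 27.47 mg/h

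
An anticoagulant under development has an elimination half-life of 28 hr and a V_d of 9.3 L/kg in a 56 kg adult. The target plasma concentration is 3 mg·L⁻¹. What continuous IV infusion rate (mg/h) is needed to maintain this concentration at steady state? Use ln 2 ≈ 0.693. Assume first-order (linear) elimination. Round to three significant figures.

Total Vd = 9.3 × 56 = 520.8 L
CL = 0.693 × Vd / t½ = 0.693 × 520.8 / 28 = 12.89 L/h
Infusion rate = CL × Css = 12.89 × 3 = 38.67 mg/h

38.7 mg/h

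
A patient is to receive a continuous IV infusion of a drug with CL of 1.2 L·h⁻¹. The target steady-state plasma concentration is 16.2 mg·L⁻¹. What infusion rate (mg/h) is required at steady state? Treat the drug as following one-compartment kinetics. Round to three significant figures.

Infusion rate = CL · Css = 1.200 L/h × 16.2 mg/L = 19.44 mg/h

19.4 mg/h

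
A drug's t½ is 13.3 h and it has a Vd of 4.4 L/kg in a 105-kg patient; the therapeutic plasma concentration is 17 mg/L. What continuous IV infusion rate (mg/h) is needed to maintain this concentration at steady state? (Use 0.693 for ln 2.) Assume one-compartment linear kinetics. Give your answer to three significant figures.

Total Vd = 4.4 × 105 = 462.0 L
k = 0.693/13.3 = 0.05211 h⁻¹, so CL = k·Vd = 0.05211 × 462.0 = 24.07 L/h
Infusion rate = CL × Css = 24.07 × 17 = 409.2 mg/h

409 mg/h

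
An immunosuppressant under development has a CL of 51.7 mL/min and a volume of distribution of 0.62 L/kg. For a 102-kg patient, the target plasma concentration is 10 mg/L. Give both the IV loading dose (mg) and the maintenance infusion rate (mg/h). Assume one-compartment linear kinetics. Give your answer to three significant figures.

(a) 632 mg; (b) 31.0 mg/h

Total Vd = 0.62 × 102 = 63.24 L
Loading: fill Vd to C_target → 63.24 L × 10 mg/L = 632.4 mg
CL = 51.7 mL/min × 60/1000 = 3.102 L/h
Maintenance infusion rate = CL × Css = 3.102 × 10 = 31.02 mg/h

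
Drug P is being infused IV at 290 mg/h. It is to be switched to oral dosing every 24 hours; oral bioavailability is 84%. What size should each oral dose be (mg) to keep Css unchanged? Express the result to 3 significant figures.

8290 mg

To maintain the same Css, the systemic dosing rate must be unchanged: F·D/τ = infusion rate.
D = rate × τ / F = 290 × 24 / 0.84 = 8286 mg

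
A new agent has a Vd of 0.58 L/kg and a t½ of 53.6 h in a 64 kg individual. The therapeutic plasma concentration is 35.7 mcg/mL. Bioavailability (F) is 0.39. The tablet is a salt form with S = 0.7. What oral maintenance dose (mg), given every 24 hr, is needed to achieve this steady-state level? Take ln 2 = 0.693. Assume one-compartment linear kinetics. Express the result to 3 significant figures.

1510 mg

Vd(total) = 64 kg × 0.58 L/kg = 37.12 L
CL = 0.693 × Vd / t½ = 0.693 × 37.12 / 53.6 = 0.4799 L/h
D = CL × Css × τ / F / S = 0.4799 × 35.7 × 24 / 0.39 / 0.7 = 1506 mg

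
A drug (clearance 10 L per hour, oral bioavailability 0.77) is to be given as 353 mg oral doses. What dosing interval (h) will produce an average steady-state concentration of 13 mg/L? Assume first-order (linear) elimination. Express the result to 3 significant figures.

2.09 h

F·D/τ = CL·Css → τ = F·D / (CL·Css).
τ = 0.77 × 353 / (10 × 13) = 2.091 h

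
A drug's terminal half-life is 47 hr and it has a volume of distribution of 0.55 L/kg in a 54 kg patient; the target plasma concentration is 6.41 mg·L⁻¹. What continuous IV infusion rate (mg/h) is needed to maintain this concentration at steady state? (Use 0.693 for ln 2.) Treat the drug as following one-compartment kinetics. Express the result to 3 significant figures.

Vd = 0.55 L/kg × 54 kg = 29.70 L
k = 0.693/47 = 0.01474 h⁻¹, so CL = k·Vd = 0.01474 × 29.70 = 0.4378 L/h
Infusion rate = CL × Css = 0.4378 × 6.41 = 2.806 mg/h

2.81 mg/h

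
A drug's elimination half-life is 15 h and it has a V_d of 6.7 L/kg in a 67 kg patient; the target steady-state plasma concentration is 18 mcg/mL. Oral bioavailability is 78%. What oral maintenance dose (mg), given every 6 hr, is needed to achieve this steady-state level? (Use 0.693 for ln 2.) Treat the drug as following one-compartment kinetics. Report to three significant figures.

Total Vd = 6.7 × 67 = 448.9 L
k = 0.693/15 = 0.04620 h⁻¹, so CL = k·Vd = 0.04620 × 448.9 = 20.74 L/h
D = CL × Css × τ / F = 20.74 × 18 × 6 / 0.78 = 2872 mg

2870 mg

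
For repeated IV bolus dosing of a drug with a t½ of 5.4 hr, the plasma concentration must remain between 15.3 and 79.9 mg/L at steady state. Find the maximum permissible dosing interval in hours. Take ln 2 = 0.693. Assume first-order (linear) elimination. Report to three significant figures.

k = 0.693 / t½ = 0.693 / 5.4 = 0.1283 h⁻¹
Between IV bolus doses, concentration decays as C = C₀·e^(−kτ), so C_peak/C_trough = e^(kτ).
τ_max = ln(C_peak/C_trough) / k = ln(79.9/15.3) / 0.1283 = 1.653 / 0.1283 = 12.88 h

12.9 h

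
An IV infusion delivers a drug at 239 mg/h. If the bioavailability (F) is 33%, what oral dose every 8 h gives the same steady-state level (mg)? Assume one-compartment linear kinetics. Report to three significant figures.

To maintain the same Css, the systemic dosing rate must be unchanged: F·D/τ = infusion rate.
D = rate × τ / F = 239 × 8 / 0.33 = 5794 mg

5790 mg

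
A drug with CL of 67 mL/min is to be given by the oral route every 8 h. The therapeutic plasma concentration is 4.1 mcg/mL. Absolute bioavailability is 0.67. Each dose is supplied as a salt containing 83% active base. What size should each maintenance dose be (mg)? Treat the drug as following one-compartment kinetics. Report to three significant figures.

237 mg

CL = 67 mL/min × 60/1000 = 4.020 L/h
At steady state, dose per interval replaces the amount cleared in that interval: F·S·D/τ = CL·Css.
D = CL × Css × τ / F / S = 4.020 × 4.1 × 8 / 0.67 / 0.83 = 237.1 mg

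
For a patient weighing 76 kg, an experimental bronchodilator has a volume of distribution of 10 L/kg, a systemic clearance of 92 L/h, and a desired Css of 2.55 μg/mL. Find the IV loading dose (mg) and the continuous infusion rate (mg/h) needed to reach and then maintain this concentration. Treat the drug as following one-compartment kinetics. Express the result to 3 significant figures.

(a) 1940 mg; (b) 235 mg/h

Total Vd = 10 × 76 = 760.0 L
Loading: fill Vd to C_target → 760.0 L × 2.55 mg/L = 1938 mg
Maintenance infusion rate = CL × Css = 92.00 × 2.55 = 234.6 mg/h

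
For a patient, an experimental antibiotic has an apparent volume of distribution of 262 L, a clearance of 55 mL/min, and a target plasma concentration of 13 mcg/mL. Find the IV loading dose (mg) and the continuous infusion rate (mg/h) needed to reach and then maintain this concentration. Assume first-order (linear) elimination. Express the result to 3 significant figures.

(a) 3410 mg; (b) 42.9 mg/h

LD = Vd · C_target = 262.0 × 13 = 3406 mg
CL = 55 mL/min = 55 × 0.06 = 3.300 L/h
Maintenance: replace elimination → rate = CL × Css = 3.300 × 13 = 42.90 mg/h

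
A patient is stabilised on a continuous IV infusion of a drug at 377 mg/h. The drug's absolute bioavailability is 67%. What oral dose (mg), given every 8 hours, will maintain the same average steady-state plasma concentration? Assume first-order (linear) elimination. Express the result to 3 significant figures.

To maintain the same Css, the systemic dosing rate must be unchanged: F·D/τ = infusion rate.
D = rate × τ / F = 377 × 8 / 0.67 = 4501 mg

4500 mg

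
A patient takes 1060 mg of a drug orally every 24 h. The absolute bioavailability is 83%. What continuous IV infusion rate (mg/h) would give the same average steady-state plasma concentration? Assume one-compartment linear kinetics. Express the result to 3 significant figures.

36.7 mg/h

Equivalent systemic input: infusion rate = F·D/τ.
Rate = 0.83 × 1060 / 24 = 36.66 mg/h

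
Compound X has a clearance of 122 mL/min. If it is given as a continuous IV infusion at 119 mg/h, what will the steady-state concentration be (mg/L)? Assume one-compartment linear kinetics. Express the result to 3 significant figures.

CL = 122 mL/min × 60/1000 = 7.320 L/h
Css = rate / CL = 119 / 7.320 = 16.26 mg/L

16.3 mg/L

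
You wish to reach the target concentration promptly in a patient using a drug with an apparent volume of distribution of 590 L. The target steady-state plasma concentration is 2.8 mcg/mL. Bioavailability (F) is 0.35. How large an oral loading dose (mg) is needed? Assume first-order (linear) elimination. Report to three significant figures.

4720 mg

LD = Vd × C / F = 590.0 × 2.800 / 0.35 = 4720 mg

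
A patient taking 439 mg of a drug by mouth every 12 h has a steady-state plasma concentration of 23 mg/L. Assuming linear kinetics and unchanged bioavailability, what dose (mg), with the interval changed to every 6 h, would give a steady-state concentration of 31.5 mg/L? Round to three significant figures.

301 mg

For first-order elimination, Css ∝ F·D/(CL·τ); F and CL are unchanged, so Css ∝ D/τ.
D₂ = D₁ × (Css,target / Css,current) × (τ₂/τ₁) = 439 × (31.5/23) × (6/12) = 300.6 mg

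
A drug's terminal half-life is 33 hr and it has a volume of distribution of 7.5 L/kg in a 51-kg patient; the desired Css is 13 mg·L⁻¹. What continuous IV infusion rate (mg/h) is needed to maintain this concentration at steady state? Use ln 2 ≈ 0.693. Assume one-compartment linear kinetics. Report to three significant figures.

104 mg/h

Vd = 7.5 L/kg × 51 kg = 382.5 L
CL = 0.693 × Vd / t½ = 0.693 × 382.5 / 33 = 8.033 L/h
Infusion rate = CL × Css = 8.033 × 13 = 104.4 mg/h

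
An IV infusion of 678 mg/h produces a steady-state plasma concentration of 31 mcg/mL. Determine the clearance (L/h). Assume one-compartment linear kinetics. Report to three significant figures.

21.9 L/h

At steady state, infusion rate = CL × Css, so CL = rate / Css.
CL = 678 / 31 = 21.87 L/h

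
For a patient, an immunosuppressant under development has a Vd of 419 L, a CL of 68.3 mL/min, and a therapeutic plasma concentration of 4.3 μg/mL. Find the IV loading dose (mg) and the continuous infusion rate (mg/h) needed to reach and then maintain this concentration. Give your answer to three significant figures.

(a) 1800 mg; (b) 17.6 mg/h

LD = Vd · C_target = 419.0 × 4.3 = 1802 mg
CL = 68.3 mL/min × 60/1000 = 4.098 L/h
Maintenance infusion rate = CL × Css = 4.098 × 4.3 = 17.62 mg/h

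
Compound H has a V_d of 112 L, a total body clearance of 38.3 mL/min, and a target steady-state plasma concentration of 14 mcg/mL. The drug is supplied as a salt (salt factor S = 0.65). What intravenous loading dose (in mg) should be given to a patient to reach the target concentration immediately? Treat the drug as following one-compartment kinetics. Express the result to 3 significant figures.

2410 mg

LD = Vd × C / S = 112.0 × 14.00 / 0.65 = 2412 mg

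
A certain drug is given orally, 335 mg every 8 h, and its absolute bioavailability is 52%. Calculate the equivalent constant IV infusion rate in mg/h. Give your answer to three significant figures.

21.8 mg/h

Equivalent systemic input: infusion rate = F·D/τ.
Rate = 0.52 × 335 / 8 = 21.78 mg/h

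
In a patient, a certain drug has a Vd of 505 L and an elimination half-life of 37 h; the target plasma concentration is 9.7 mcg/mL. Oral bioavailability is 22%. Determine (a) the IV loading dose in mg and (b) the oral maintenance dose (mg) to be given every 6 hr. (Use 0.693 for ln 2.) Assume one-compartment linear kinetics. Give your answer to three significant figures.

(a) 4900 mg; (b) 2500 mg

LD = Vd × C = 505.0 × 9.7 = 4899 mg
CL = 0.693 × Vd / t½ = 0.693 × 505.0 / 37 = 9.459 L/h
D = CL × Css × τ / F = 9.459 × 9.7 × 6 / 0.22 = 2502 mg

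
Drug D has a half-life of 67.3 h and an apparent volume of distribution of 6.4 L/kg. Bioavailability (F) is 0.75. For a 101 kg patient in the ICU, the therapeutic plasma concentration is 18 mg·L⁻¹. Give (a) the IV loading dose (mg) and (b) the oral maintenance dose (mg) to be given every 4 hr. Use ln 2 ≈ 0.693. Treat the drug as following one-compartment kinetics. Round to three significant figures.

(a) 11600 mg; (b) 639 mg

Vd = 6.4 L/kg × 101 kg = 646.4 L
LD = Vd × C = 646.4 × 18 = 11640 mg
CL = 0.693 × Vd / t½ = 0.693 × 646.4 / 67.3 = 6.656 L/h
D = CL × Css × τ / F = 6.656 × 18 × 4 / 0.75 = 639.0 mg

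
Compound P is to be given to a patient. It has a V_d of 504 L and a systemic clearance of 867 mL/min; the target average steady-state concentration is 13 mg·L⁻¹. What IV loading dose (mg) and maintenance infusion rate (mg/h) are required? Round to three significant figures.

Loading: fill Vd to C_target → 504.0 L × 13 mg/L = 6552 mg
CL = 867 mL/min = 867 × 0.06 = 52.02 L/h
Maintenance: replace elimination → rate = CL × Css = 52.02 × 13 = 676.3 mg/h

(a) 6550 mg; (b) 676 mg/h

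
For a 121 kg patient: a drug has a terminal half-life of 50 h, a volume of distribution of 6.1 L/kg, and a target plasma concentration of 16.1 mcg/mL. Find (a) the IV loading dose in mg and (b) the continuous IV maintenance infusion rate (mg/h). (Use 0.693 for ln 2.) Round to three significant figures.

(a) 11900 mg; (b) 165 mg/h

Total Vd = 6.1 × 121 = 738.1 L
LD = Vd × C = 738.1 × 16.1 = 11880 mg
CL = 0.693 × Vd / t½ = 0.693 × 738.1 / 50 = 10.23 L/h
Infusion rate = CL × Css = 10.23 × 16.1 = 164.7 mg/h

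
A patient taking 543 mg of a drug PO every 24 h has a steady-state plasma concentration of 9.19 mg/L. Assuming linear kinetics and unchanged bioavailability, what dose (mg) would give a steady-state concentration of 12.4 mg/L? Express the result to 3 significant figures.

For first-order elimination, Css ∝ F·D/(CL·τ); F and CL are unchanged, so Css ∝ D/τ.
D₂ = D₁ × (Css,target / Css,current) = 543 × 12.4/9.19 = 732.7 mg

733 mg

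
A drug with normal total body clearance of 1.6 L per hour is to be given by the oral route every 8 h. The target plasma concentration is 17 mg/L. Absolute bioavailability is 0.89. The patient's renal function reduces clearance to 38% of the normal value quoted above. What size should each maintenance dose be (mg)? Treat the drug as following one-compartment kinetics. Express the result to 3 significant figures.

92.9 mg

Patient clearance = 0.38 × 1.600 = 0.6080 L/h
At steady state, dose per interval replaces the amount cleared in that interval: F·D/τ = CL·Css.
D = CL × Css × τ / F = 0.6080 × 17 × 8 / 0.89 = 92.91 mg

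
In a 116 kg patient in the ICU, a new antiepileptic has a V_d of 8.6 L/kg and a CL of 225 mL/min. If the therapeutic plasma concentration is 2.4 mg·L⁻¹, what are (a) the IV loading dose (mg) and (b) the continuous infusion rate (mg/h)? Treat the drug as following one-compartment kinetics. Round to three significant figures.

(a) 2390 mg; (b) 32.4 mg/h

Total Vd = 8.6 × 116 = 997.6 L
Loading: fill Vd to C_target → 997.6 L × 2.4 mg/L = 2394 mg
Convert clearance: 225 mL/min × 60 min/h ÷ 1000 mL/L = 13.50 L/h
Maintenance infusion rate = CL × Css = 13.50 × 2.4 = 32.40 mg/h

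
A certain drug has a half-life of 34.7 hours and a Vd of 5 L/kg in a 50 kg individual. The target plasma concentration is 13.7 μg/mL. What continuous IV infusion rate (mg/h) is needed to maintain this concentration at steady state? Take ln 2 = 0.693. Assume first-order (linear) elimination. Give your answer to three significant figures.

Total Vd = 5 × 50 = 250.0 L
CL = ln 2 · Vd / t½ = 0.693 × 250.0 / 34.7 = 4.993 L/h
Infusion rate = CL × Css = 4.993 × 13.7 = 68.40 mg/h

68.4 mg/h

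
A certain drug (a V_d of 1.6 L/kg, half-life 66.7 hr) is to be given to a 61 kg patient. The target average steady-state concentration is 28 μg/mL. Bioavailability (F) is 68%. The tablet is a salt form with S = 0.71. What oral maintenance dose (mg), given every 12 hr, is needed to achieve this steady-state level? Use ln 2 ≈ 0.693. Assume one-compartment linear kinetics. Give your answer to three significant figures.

Vd = 1.6 L/kg × 61 kg = 97.60 L
CL = 0.693 × Vd / t½ = 0.693 × 97.60 / 66.7 = 1.014 L/h
D = CL × Css × τ / F / S = 1.014 × 28 × 12 / 0.68 / 0.71 = 705.7 mg

706 mg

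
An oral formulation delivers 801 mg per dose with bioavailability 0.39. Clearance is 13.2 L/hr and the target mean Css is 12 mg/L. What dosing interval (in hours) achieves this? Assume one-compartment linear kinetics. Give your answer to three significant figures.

F·D/τ = CL·Css → τ = F·D / (CL·Css).
τ = 0.39 × 801 / (13.2 × 12) = 1.972 h

1.97 h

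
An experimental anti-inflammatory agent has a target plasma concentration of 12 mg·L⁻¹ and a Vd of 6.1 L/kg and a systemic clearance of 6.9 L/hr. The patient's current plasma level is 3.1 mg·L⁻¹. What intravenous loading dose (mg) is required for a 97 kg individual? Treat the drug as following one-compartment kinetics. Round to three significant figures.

Total Vd = 6.1 × 97 = 591.7 L
The loading dose fills Vd to the target concentration; clearance is irrelevant here.
Concentration deficit ΔC = 12 − 3.1 = 8.900 mg/L
LD = Vd × ΔC = 591.7 × 8.900 = 5266 mg

5270 mg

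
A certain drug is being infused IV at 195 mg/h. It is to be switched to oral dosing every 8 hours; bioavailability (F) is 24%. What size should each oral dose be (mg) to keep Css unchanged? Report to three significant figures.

6500 mg

To maintain the same Css, the systemic dosing rate must be unchanged: F·D/τ = infusion rate.
D = rate × τ / F = 195 × 8 / 0.24 = 6500 mg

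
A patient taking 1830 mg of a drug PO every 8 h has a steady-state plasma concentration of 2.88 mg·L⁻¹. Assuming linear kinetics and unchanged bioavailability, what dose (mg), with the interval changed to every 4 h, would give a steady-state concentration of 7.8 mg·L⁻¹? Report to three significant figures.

With linear kinetics, Css is proportional to dose rate (D/τ) at fixed clearance.
D₂ = D₁ × (Css,target / Css,current) × (τ₂/τ₁) = 1830 × (7.8/2.88) × (4/8) = 2478 mg

2480 mg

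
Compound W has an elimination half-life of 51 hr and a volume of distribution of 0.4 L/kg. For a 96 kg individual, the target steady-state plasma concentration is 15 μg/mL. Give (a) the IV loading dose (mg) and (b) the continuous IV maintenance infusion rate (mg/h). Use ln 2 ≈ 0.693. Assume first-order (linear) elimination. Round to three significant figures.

Vd(total) = 96 kg × 0.4 L/kg = 38.40 L
LD = Vd × C = 38.40 × 15 = 576.0 mg
CL = 0.693 × Vd / t½ = 0.693 × 38.40 / 51 = 0.5218 L/h
Infusion rate = CL × Css = 0.5218 × 15 = 7.827 mg/h

(a) 576 mg; (b) 7.83 mg/h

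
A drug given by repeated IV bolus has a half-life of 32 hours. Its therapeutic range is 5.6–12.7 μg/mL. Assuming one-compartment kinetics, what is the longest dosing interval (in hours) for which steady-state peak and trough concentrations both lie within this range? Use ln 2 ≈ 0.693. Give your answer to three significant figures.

37.8 h

k = 0.693 / t½ = 0.693 / 32 = 0.02166 h⁻¹
Between IV bolus doses, concentration decays as C = C₀·e^(−kτ), so C_peak/C_trough = e^(kτ).
τ_max = ln(C_peak/C_trough) / k = ln(12.7/5.6) / 0.02166 = 0.8188 / 0.02166 = 37.80 h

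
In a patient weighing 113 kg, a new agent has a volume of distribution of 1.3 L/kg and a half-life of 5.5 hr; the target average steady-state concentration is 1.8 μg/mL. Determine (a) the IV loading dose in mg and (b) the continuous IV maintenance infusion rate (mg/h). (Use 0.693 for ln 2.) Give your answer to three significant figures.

(a) 264 mg; (b) 33.3 mg/h

Vd(total) = 113 kg × 1.3 L/kg = 146.9 L
LD = Vd × C = 146.9 × 1.8 = 264.4 mg
CL = 0.693 × Vd / t½ = 0.693 × 146.9 / 5.5 = 18.51 L/h
Infusion rate = CL × Css = 18.51 × 1.8 = 33.32 mg/h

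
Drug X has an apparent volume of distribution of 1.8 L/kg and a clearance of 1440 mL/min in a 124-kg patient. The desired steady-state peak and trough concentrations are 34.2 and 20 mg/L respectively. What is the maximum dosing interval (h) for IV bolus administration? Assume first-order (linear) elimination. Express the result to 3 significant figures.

Vd(total) = 124 kg × 1.8 L/kg = 223.2 L
Convert clearance: 1440 mL/min × 60 min/h ÷ 1000 mL/L = 86.40 L/h
k = CL / Vd = 86.40 / 223.2 = 0.3871 h⁻¹
Between IV bolus doses, concentration decays as C = C₀·e^(−kτ), so C_peak/C_trough = e^(kτ).
τ_max = ln(C_peak/C_trough) / k = ln(34.2/20) / 0.3871 = 0.5365 / 0.3871 = 1.386 h

1.39 h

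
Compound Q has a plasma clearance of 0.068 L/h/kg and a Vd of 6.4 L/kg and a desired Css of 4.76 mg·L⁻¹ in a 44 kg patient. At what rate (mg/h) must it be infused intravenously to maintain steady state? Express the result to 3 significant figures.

14.2 mg/h

CL = 0.068 L/h/kg × 44 kg = 2.992 L/h
Infusion rate = CL · Css = 2.992 L/h × 4.76 mg/L = 14.24 mg/h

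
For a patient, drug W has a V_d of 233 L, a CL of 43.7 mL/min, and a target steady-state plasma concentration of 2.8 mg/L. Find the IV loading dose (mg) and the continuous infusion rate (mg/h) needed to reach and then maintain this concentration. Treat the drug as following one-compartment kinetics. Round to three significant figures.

Loading dose = Vd × C = 233.0 × 2.8 = 652.4 mg
Convert clearance: 43.7 mL/min × 60 min/h ÷ 1000 mL/L = 2.622 L/h
Infusion rate = 2.622 L/h × 2.8 mg/L = 7.342 mg/h

(a) 652 mg; (b) 7.34 mg/h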